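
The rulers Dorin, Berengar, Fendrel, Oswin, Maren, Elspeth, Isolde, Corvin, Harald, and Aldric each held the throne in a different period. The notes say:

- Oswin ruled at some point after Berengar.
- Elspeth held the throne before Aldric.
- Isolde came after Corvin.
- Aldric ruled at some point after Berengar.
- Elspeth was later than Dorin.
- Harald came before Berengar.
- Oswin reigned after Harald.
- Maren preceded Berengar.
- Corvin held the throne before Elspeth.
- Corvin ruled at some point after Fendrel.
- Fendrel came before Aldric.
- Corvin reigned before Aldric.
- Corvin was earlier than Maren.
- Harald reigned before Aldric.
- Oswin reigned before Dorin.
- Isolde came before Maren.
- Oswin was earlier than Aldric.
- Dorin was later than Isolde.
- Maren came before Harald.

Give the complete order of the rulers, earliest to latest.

Fendrel, Corvin, Isolde, Maren, Harald, Berengar, Oswin, Dorin, Elspeth, Aldric

The constraints fix every adjacent pair, so only one ordering works:
Fendrel → Corvin → Isolde → Maren → Harald → Berengar → Oswin → Dorin → Elspeth → Aldric.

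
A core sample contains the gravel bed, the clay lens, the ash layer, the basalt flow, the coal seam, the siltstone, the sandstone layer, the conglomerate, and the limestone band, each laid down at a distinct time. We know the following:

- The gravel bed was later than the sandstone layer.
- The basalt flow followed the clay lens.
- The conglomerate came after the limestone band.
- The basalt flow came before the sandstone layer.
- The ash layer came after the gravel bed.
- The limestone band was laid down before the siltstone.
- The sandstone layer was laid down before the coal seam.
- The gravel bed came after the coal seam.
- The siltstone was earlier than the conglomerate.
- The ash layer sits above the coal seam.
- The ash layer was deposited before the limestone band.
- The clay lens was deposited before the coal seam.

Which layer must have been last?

Every other layer has a chain of constraints placing it before the conglomerate, so the conglomerate is last.

the conglomerate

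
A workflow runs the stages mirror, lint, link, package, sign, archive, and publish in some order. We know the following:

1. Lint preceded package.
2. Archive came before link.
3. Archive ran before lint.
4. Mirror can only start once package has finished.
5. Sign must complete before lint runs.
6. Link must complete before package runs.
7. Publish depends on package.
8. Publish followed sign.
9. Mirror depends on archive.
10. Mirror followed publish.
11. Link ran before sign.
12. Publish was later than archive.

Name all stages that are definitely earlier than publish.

Directly stated before publish: archive, package, and sign.
Link reaches publish via link → package → publish.
Lint reaches publish via lint → package → publish.

archive, link, lint, package, sign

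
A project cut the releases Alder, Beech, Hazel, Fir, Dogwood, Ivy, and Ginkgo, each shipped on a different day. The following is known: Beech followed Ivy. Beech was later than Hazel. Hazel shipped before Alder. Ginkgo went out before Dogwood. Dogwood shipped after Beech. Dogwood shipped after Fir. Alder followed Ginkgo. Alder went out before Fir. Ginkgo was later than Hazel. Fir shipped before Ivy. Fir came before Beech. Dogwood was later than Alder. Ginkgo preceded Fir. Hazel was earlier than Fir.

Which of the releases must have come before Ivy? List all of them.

Directly stated before Ivy: Fir.
Alder reaches Ivy via Alder → Fir → Ivy.
Ginkgo reaches Ivy via Ginkgo → Fir → Ivy.
Hazel reaches Ivy via Hazel → Fir → Ivy.

Alder, Fir, Ginkgo, Hazel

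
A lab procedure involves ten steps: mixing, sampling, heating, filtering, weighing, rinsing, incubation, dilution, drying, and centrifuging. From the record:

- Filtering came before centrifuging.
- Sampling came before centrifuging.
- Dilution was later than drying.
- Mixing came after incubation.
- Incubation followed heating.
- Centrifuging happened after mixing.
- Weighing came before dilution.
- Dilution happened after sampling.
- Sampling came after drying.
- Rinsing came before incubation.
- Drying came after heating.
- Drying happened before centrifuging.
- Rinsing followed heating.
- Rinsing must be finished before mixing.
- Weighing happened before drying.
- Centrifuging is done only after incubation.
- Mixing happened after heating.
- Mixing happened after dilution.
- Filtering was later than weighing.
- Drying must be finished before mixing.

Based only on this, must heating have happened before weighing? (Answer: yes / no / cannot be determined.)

cannot be determined

No chain of stated constraints runs from heating to weighing, and none runs from weighing to heating either.
So the relative order of heating and weighing is not fixed by the given facts.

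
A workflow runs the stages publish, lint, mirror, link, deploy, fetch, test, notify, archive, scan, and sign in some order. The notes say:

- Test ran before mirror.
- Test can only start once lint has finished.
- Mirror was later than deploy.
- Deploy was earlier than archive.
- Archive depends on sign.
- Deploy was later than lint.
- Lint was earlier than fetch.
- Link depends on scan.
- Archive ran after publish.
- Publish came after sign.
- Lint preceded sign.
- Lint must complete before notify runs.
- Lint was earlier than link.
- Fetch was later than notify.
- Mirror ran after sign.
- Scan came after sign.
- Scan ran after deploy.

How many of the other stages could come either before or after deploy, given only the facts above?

5

Forced before deploy: lint; forced after deploy: archive, link, mirror, and scan.
That leaves fetch, notify, publish, sign, and test with no forced order relative to deploy — 5.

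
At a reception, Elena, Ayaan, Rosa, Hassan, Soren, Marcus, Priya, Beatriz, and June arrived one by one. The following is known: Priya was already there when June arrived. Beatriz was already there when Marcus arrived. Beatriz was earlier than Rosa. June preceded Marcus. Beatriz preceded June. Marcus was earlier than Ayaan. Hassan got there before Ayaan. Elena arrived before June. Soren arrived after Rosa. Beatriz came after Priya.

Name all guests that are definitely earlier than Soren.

Beatriz, Priya, Rosa

Directly stated before Soren: Rosa.
Beatriz reaches Soren via Beatriz → Rosa → Soren.
Priya reaches Soren via Priya → Beatriz → Rosa → Soren.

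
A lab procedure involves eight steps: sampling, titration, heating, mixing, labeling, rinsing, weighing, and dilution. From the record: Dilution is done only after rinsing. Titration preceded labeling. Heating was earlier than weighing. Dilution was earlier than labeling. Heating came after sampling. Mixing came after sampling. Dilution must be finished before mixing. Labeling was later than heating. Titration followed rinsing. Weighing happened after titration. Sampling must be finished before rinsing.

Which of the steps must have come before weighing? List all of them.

heating, rinsing, sampling, titration

Directly stated before weighing: heating and titration.
Rinsing reaches weighing via rinsing → titration → weighing.
Sampling reaches weighing via sampling → heating → weighing.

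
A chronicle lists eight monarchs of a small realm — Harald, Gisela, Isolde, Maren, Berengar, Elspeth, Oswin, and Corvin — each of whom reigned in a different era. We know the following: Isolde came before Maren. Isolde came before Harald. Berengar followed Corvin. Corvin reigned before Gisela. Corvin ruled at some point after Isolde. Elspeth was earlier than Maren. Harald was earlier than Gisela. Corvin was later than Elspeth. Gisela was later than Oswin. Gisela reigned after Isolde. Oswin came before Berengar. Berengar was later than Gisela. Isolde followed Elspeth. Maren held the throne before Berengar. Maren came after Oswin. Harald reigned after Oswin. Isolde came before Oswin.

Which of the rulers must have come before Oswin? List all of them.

Elspeth, Isolde

Directly stated before Oswin: Isolde.
Elspeth reaches Oswin via Elspeth → Isolde → Oswin.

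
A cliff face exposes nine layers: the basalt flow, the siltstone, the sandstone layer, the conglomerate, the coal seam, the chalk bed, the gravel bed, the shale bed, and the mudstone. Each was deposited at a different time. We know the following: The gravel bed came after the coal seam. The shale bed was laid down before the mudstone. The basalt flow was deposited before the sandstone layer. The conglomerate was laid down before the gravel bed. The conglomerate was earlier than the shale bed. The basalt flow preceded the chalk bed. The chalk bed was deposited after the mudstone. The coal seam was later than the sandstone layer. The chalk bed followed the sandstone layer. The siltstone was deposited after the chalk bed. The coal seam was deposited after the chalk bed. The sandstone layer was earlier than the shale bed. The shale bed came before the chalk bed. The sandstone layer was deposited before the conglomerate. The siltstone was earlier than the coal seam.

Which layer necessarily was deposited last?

Every other layer has a chain of constraints placing it before the gravel bed, so the gravel bed is last.

the gravel bed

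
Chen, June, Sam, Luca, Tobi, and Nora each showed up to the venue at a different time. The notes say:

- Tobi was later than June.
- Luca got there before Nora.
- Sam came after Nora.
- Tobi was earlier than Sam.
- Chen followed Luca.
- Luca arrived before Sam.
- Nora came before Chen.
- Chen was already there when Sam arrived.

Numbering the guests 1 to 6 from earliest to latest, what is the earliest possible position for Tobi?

June must come before Tobi — 1 forced predecessor.
Nothing else is forced ahead of Tobi, so their earliest slot is position 1 + 1 = 2.

2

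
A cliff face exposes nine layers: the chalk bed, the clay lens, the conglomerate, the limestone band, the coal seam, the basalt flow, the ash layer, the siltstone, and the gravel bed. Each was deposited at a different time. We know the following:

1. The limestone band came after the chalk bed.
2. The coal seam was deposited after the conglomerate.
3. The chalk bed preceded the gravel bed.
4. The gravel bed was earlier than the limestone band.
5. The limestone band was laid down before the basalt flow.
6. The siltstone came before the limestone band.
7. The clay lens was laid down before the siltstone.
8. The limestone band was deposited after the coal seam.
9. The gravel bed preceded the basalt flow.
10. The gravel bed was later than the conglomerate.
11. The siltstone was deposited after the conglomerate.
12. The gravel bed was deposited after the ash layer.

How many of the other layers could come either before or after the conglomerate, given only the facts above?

3

Forced after the conglomerate: the basalt flow, the coal seam, the gravel bed, the limestone band, and the siltstone.
That leaves the ash layer, the chalk bed, and the clay lens with no forced order relative to the conglomerate — 3.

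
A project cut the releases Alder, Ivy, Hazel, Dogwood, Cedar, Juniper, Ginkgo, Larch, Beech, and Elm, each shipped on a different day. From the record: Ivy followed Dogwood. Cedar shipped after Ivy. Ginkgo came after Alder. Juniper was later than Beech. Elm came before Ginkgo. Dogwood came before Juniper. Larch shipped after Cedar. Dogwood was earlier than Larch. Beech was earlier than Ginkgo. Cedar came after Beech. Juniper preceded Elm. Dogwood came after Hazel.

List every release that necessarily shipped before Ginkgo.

Directly stated before Ginkgo: Alder, Beech, and Elm.
Dogwood reaches Ginkgo via Dogwood → Juniper → Elm → Ginkgo.
Hazel reaches Ginkgo via Hazel → Dogwood → Juniper → Elm → Ginkgo.
Juniper reaches Ginkgo via Juniper → Elm → Ginkgo.

Alder, Beech, Dogwood, Elm, Hazel, Juniper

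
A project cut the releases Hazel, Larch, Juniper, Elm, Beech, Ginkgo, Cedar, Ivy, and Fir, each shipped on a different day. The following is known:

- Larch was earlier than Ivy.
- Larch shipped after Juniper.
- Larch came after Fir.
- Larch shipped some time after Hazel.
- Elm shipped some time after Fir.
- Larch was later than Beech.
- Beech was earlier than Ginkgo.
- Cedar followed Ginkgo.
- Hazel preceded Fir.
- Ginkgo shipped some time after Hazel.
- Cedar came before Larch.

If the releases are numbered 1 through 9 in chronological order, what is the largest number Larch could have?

Larch must come before Ivy — 1 release forced after it.
Everything else can be placed before Larch in some valid order, so Larch can sit as late as position 9 − 1 = 8.

8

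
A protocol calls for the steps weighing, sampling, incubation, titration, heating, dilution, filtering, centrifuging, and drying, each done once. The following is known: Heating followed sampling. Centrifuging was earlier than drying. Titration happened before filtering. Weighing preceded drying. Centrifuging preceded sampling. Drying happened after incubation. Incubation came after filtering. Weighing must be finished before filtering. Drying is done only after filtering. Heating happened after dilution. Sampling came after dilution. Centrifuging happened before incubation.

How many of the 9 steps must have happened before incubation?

4

Directly stated before incubation: centrifuging and filtering.
Titration reaches incubation via titration → filtering → incubation.
Weighing reaches incubation via weighing → filtering → incubation.
That's centrifuging, filtering, titration, and weighing — 4 in all.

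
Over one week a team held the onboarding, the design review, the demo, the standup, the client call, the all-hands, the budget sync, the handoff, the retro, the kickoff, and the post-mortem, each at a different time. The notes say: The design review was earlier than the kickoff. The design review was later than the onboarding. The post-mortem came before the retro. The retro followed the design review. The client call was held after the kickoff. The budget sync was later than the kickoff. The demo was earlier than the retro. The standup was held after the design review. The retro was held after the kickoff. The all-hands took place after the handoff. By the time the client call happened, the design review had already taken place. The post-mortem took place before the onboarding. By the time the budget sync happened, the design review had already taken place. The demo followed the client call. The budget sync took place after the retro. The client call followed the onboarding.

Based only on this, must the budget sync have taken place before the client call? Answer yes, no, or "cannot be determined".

Tracing the constraints gives the client call → the demo → the retro → the budget sync, so the client call must come before the budget sync.
That means the budget sync cannot be before the client call.

no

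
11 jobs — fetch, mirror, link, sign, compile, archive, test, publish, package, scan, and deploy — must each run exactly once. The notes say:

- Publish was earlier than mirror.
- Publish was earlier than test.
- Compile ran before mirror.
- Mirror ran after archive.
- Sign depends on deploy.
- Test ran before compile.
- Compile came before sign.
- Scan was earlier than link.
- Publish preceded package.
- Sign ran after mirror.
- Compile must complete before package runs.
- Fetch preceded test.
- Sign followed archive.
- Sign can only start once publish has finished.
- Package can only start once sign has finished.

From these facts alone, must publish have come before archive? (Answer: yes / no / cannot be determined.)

No chain of stated constraints runs from publish to archive, and none runs from archive to publish either.
So the relative order of publish and archive is not fixed by the given facts.

cannot be determined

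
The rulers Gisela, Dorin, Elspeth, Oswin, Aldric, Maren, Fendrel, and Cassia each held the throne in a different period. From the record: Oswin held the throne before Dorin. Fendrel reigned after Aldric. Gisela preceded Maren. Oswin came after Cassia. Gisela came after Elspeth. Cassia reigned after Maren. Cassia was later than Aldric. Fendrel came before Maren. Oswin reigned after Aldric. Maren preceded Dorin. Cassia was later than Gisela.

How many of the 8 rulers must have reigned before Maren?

Directly stated before Maren: Fendrel and Gisela.
Aldric reaches Maren via Aldric → Fendrel → Maren.
Elspeth reaches Maren via Elspeth → Gisela → Maren.
That's Aldric, Elspeth, Fendrel, and Gisela — 4 in all.

4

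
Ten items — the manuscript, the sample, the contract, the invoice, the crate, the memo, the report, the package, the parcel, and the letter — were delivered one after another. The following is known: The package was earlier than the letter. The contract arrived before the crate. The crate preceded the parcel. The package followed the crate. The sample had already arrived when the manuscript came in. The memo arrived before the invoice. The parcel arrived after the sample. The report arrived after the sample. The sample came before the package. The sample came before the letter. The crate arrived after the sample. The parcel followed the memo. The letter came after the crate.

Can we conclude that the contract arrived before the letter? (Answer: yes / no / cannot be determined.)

yes

Chain the constraints: the contract → the crate → the letter. Each link is directly stated, so the contract comes before the letter.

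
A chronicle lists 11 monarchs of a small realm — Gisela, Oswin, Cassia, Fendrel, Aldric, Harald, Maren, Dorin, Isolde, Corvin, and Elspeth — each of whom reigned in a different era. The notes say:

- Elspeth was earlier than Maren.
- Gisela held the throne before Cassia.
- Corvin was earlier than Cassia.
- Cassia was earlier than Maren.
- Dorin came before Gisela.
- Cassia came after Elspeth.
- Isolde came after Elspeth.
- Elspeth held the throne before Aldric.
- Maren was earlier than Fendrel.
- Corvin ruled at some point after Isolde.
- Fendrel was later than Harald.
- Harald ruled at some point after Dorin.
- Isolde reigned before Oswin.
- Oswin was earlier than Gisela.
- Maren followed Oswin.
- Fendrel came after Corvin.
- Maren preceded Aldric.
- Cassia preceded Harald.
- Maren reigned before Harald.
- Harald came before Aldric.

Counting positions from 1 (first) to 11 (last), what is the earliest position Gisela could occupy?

5

Dorin, Elspeth, Isolde, and Oswin must all come before Gisela — 4 forced predecessors.
Nothing else is forced ahead of Gisela, so their earliest slot is position 4 + 1 = 5.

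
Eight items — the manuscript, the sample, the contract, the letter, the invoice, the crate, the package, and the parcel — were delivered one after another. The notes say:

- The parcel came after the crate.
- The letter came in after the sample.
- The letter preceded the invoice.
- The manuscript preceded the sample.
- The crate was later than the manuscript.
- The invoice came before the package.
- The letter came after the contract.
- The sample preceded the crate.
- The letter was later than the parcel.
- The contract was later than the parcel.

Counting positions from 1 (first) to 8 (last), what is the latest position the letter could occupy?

6

The letter must come before the invoice and the package — 2 items forced after it.
Everything else can be placed before the letter in some valid order, so the letter can sit as late as position 8 − 2 = 6.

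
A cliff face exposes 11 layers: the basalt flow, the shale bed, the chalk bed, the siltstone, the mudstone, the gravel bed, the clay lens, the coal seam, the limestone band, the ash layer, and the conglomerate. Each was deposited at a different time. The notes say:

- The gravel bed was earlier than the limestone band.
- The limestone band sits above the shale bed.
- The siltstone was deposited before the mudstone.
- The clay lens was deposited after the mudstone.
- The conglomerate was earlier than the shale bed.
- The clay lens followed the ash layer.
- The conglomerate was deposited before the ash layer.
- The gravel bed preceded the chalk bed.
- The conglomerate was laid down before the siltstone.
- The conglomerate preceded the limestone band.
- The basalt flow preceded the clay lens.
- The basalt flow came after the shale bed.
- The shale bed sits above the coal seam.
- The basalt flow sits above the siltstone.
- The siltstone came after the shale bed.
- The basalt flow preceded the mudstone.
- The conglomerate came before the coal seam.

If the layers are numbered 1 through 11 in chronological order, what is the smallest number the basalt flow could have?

The coal seam, the conglomerate, the shale bed, and the siltstone must all come before the basalt flow — 4 forced predecessors.
Nothing else is forced ahead of the basalt flow, so its earliest slot is position 4 + 1 = 5.

5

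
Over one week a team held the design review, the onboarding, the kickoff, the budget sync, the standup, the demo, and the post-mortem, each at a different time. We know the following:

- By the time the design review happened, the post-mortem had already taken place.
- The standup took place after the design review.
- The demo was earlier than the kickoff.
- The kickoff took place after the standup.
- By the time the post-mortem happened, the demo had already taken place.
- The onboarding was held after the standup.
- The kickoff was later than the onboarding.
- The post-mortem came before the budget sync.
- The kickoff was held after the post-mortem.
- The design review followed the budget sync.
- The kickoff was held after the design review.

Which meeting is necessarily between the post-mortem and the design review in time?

the budget sync

Tracing the constraints gives the post-mortem → the budget sync → the design review, so the budget sync sits after the post-mortem and before the design review.
No other meeting is forced both after the post-mortem and before the design review.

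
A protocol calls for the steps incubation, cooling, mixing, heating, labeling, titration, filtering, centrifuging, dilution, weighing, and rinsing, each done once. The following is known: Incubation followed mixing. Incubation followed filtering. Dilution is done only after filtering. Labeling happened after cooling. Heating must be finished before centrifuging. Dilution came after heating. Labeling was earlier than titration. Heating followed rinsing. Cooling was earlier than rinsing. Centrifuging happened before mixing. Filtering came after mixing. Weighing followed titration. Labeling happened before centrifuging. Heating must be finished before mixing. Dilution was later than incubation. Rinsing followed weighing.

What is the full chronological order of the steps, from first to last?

The constraints fix every adjacent pair, so only one ordering works:
cooling → labeling → titration → weighing → rinsing → heating → centrifuging → mixing → filtering → incubation → dilution.

cooling, labeling, titration, weighing, rinsing, heating, centrifuging, mixing, filtering, incubation, dilution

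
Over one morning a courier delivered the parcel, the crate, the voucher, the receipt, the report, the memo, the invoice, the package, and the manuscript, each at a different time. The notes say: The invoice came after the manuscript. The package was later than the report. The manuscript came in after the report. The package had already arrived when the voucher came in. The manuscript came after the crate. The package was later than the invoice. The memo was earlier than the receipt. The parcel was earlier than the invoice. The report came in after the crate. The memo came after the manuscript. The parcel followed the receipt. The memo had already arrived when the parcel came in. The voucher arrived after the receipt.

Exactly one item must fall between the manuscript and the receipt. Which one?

Tracing the constraints gives the manuscript → the memo → the receipt, so the memo sits after the manuscript and before the receipt.
No other item is forced both after the manuscript and before the receipt.

the memo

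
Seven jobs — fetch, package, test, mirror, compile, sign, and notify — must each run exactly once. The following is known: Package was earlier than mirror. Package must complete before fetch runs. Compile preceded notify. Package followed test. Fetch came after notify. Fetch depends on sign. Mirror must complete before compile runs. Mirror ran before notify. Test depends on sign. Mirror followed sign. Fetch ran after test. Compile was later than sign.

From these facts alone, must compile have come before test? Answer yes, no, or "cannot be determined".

Tracing the constraints gives test → package → mirror → compile, so test must come before compile.
That means compile cannot be before test.

no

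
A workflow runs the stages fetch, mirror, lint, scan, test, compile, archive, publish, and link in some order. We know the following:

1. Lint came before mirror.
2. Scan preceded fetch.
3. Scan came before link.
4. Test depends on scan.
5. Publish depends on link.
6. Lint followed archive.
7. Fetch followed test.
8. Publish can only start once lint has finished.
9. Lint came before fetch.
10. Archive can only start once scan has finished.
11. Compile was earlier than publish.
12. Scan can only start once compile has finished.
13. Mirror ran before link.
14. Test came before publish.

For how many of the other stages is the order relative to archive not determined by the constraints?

Forced before archive: compile and scan; forced after archive: fetch, link, lint, mirror, and publish.
That leaves test with no forced order relative to archive — 1.

1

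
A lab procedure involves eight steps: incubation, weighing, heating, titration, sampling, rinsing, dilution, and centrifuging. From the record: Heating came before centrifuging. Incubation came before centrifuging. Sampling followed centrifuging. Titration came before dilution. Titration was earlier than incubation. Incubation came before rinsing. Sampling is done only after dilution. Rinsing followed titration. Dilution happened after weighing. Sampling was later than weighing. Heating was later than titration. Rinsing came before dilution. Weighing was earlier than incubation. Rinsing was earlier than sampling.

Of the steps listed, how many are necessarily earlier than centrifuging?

Directly stated before centrifuging: heating and incubation.
Titration reaches centrifuging via titration → heating → centrifuging.
Weighing reaches centrifuging via weighing → incubation → centrifuging.
No chain forces rinsing (or any of the others) ahead of centrifuging.
That's heating, incubation, titration, and weighing — 4 in all.

4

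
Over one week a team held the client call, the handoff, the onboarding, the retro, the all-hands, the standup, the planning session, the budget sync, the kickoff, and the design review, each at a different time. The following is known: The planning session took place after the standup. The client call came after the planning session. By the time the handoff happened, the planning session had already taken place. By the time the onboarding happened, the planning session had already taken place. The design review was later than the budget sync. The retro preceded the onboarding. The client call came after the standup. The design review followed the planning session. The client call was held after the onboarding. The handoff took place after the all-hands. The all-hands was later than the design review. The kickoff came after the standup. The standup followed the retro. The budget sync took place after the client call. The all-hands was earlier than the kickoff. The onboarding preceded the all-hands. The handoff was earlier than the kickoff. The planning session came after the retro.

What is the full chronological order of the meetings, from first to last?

The constraints fix every adjacent pair, so only one ordering works:
the retro → the standup → the planning session → the onboarding → the client call → the budget sync → the design review → the all-hands → the handoff → the kickoff.

the retro, the standup, the planning session, the onboarding, the client call, the budget sync, the design review, the all-hands, the handoff, the kickoff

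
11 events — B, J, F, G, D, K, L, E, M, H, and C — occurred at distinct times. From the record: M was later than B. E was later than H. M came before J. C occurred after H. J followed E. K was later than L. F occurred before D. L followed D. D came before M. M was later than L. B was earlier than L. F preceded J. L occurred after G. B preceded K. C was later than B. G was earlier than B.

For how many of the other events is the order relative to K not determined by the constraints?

Forced before K: B, D, F, G, and L.
That leaves C, E, H, J, and M with no forced order relative to K — 5.

5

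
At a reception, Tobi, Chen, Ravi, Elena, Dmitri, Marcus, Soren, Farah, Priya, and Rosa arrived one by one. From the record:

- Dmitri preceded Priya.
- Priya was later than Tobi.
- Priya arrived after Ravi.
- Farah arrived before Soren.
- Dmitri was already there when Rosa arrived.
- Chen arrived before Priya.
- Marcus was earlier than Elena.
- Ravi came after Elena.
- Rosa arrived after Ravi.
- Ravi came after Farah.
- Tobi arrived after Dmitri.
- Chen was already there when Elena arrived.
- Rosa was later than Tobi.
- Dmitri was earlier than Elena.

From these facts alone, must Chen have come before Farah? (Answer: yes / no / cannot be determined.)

cannot be determined

No chain of stated constraints runs from Chen to Farah, and none runs from Farah to Chen either.
So the relative order of Chen and Farah is not fixed by the given facts.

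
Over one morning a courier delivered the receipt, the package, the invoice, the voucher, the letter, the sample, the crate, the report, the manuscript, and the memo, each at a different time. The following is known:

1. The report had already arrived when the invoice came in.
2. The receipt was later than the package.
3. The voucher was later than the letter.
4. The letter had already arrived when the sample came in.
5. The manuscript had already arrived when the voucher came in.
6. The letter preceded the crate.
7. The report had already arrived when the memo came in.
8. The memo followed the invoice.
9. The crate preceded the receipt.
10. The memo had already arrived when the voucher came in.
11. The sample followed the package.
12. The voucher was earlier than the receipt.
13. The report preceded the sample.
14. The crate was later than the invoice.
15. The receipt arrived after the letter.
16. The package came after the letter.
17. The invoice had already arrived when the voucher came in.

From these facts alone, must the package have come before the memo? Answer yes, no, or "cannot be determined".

cannot be determined

No chain of stated constraints runs from the package to the memo, and none runs from the memo to the package either.
So the relative order of the package and the memo is not fixed by the given facts.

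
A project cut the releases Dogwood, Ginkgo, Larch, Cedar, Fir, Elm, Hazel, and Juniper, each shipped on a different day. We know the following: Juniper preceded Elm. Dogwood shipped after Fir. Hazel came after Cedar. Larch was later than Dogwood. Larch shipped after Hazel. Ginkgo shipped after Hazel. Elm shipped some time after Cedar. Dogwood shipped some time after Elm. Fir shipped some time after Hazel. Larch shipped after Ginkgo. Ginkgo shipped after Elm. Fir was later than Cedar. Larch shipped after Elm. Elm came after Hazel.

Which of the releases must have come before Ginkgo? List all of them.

Directly stated before Ginkgo: Elm and Hazel.
Cedar reaches Ginkgo via Cedar → Elm → Ginkgo.
Juniper reaches Ginkgo via Juniper → Elm → Ginkgo.
No chain forces Larch (or any of the others) ahead of Ginkgo.

Cedar, Elm, Hazel, Juniper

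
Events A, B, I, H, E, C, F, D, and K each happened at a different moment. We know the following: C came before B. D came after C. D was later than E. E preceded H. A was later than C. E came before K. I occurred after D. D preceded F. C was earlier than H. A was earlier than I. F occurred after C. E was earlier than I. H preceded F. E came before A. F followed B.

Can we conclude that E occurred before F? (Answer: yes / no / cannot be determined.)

Chain the constraints: E → H → F. Each link is directly stated, so E comes before F.

yes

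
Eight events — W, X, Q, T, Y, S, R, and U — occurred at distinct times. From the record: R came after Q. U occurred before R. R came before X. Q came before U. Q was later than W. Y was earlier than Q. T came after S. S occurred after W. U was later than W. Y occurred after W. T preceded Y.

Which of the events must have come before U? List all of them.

Directly stated before U: Q and W.
S reaches U via S → T → Y → Q → U.
T reaches U via T → Y → Q → U.
Y reaches U via Y → Q → U.
No chain forces X (or any of the others) ahead of U.

Q, S, T, W, Y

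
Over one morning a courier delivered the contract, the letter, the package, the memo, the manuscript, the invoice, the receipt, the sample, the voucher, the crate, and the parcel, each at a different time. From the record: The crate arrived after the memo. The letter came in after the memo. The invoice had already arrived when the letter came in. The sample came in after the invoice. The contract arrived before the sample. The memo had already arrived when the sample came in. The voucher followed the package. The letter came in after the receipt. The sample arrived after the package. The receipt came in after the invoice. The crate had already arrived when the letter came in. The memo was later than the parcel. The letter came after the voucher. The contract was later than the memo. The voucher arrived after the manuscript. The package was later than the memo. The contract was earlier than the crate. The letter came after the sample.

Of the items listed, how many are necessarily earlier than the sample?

5

Directly stated before the sample: the contract, the invoice, the memo, and the package.
The parcel reaches the sample via the parcel → the memo → the sample.
No chain forces the manuscript (or any of the others) ahead of the sample.
That's the contract, the invoice, the memo, the package, and the parcel — 5 in all.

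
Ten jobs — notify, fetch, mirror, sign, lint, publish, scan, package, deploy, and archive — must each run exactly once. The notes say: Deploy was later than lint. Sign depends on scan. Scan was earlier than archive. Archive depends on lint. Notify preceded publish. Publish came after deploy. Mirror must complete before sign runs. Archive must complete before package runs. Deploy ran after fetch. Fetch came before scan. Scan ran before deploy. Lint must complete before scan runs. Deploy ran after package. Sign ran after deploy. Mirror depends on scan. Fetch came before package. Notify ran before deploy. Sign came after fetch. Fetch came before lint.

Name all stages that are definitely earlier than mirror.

fetch, lint, scan

Directly stated before mirror: scan.
Fetch reaches mirror via fetch → scan → mirror.
Lint reaches mirror via lint → scan → mirror.
No chain forces archive (or any of the others) ahead of mirror.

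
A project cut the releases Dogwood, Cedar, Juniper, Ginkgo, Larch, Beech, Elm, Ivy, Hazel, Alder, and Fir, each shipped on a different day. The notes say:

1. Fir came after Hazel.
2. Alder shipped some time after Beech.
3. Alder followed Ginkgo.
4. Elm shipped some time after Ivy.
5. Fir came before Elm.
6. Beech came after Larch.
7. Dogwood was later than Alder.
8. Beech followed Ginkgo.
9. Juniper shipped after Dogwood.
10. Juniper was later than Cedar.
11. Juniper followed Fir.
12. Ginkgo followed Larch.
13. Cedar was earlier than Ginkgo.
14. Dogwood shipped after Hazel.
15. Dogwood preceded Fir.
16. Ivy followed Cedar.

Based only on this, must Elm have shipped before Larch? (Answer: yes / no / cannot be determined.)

Tracing the constraints gives Larch → Ginkgo → Alder → Dogwood → Fir → Elm, so Larch must come before Elm.
That means Elm cannot be before Larch.

no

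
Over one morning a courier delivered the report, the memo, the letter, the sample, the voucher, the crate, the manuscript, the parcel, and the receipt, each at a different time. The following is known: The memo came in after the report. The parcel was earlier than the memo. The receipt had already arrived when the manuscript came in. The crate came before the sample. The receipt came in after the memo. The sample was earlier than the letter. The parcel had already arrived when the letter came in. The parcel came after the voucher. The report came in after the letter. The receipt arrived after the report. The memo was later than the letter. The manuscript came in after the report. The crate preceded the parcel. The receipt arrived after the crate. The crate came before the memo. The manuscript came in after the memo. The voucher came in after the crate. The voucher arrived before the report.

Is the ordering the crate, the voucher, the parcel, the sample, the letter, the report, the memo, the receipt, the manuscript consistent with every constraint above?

yes

Check each stated constraint against the proposed order — e.g. the crate is ahead of the memo; the crate is ahead of the receipt. Every pair is in the required order; nothing is violated.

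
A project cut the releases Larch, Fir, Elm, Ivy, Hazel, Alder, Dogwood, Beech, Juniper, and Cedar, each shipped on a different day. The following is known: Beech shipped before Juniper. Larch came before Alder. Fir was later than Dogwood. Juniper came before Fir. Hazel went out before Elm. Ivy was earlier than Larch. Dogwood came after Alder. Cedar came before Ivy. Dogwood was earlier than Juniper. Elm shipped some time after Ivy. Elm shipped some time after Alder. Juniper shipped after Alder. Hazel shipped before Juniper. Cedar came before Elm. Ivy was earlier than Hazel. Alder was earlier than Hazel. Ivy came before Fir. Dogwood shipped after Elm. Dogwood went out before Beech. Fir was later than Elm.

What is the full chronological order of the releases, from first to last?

Cedar, Ivy, Larch, Alder, Hazel, Elm, Dogwood, Beech, Juniper, Fir

The constraints fix every adjacent pair, so only one ordering works:
Cedar → Ivy → Larch → Alder → Hazel → Elm → Dogwood → Beech → Juniper → Fir.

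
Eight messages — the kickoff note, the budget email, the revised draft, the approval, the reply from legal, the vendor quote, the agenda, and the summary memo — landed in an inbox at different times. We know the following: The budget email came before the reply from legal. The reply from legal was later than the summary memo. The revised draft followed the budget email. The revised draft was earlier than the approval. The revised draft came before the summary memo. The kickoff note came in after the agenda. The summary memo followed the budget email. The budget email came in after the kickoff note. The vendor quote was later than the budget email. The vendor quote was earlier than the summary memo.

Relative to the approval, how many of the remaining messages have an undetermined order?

3

Forced before the approval: the agenda, the budget email, the kickoff note, and the revised draft.
That leaves the reply from legal, the summary memo, and the vendor quote with no forced order relative to the approval — 3.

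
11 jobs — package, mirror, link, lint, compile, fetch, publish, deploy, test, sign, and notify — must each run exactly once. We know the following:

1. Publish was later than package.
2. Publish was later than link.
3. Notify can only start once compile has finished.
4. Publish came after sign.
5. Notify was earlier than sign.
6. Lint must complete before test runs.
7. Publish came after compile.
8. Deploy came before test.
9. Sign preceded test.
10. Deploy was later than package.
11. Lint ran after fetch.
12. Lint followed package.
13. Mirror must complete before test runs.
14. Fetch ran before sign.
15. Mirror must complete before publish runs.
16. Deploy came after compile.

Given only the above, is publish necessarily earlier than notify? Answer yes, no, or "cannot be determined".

no

Tracing the constraints gives notify → sign → publish, so notify must come before publish.
That means publish cannot be before notify.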